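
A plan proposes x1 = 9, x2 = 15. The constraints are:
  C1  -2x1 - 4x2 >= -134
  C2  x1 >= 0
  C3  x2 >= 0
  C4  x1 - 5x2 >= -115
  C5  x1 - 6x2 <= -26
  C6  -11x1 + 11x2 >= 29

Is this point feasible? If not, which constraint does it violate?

feasible

C1: -78 ≥ -134 ✓
C2: 9 ≥ 0 ✓
C3: 15 ≥ 0 ✓
C4: -66 ≥ -115 ✓
C5: -81 ≤ -26 ✓
C6: 66 ≥ 29 ✓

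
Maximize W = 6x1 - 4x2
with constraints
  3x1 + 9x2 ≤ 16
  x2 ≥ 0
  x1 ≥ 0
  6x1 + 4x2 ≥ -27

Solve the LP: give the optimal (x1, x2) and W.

x1 = 16/3, x2 = 0, maximum W = 32

Vertices and W = 6x1 - 4x2:
  (16/3, 0) → W = 32
  (0, 16/9) → W = -64/9
  (0, 0) → W = 0

The binding constraints are 3x1 + 9x2 = 16 and x2 = 0.
Solving simultaneously gives x1 = 16/3, x2 = 0.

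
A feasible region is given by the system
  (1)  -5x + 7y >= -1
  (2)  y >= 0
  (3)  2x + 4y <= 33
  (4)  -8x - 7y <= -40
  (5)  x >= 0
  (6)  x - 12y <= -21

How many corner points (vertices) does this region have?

4

Pairwise boundary intersections that survive every other constraint:
  (235/34, 163/34)
  (41/13, 192/91)
  (0, 33/4)
  (0, 40/7)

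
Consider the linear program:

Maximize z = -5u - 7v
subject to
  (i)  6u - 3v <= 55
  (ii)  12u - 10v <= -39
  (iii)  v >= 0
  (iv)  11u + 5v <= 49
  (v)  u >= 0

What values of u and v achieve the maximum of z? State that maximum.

Corner points and z = -5u - 7v:
  (59/34, 1017/170) → z = -4297/85
  (0, 39/10) → z = -273/10
  (0, 49/5) → z = -343/5

The optimum lies where 12u - 10v = -39 and u = 0.
Solving simultaneously gives u = 0, v = 39/10.

u = 0, v = 39/10, maximum z = -273/10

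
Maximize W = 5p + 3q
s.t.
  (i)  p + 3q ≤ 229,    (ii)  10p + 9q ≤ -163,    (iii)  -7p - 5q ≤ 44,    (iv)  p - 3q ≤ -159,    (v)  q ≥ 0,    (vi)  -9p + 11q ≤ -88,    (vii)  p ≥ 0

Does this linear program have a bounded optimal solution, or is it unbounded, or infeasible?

The boundaries -9p + 11q = -88 and p = 0 meet at (0, -8), but that point violates 10p + 9q ≤ -163. Every candidate vertex is excluded by some other constraint, so the feasible region is empty.

infeasible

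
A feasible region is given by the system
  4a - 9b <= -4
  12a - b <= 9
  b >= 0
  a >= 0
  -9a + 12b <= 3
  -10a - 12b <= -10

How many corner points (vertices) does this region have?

The feasible vertices (each the meet of two boundaries and inside every other half-plane) are:
  (85/104, 21/26)
  (7/11, 8/11)
  (37/45, 13/15)

3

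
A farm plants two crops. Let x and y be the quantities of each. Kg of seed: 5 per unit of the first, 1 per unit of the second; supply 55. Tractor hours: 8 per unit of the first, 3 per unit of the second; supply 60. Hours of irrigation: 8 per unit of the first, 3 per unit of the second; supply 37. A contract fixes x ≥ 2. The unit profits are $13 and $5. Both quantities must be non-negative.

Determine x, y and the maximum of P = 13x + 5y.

x = 2, y = 7, maximum P = 61

Corner points and P = 13x + 5y:
  (37/8, 0) → P = 481/8
  (2, 0) → P = 26
  (2, 7) → P = 61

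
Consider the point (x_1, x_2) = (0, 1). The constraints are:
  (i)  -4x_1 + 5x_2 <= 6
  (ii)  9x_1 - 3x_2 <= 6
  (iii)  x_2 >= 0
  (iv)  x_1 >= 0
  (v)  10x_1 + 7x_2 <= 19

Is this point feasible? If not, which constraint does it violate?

(i): 5 ≤ 6 ✓
(ii): -3 ≤ 6 ✓
(iii): 1 ≥ 0 ✓
(iv): 0 ≥ 0 ✓
(v): 7 ≤ 19 ✓

feasible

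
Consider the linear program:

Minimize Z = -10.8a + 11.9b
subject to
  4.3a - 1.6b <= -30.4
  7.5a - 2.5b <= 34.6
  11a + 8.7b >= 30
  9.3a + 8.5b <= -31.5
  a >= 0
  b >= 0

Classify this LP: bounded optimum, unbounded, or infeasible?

The boundaries 4.3a - 1.6b = -30.4 and 7.5a - 2.5b = 34.6 meet at (105.088, 301.424), but that point violates 9.3a + 8.5b ≤ -31.5. Every candidate vertex is excluded by some other constraint, so the feasible region is empty.

infeasible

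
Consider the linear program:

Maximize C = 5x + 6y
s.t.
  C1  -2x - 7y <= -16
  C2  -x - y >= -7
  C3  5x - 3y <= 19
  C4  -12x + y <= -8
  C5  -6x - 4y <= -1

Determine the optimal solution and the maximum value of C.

x = 15/13, y = 76/13, maximum C = 531/13

Extreme points and C = 5x + 6y:
  (181/41, 42/41) → C = 1157/41
  (36/43, 88/43) → C = 708/43
  (5, 2) → C = 37
  (15/13, 76/13) → C = 531/13

The binding constraints are -x - y = -7 and -12x + y = -8.
Solving simultaneously gives x = 15/13, y = 76/13.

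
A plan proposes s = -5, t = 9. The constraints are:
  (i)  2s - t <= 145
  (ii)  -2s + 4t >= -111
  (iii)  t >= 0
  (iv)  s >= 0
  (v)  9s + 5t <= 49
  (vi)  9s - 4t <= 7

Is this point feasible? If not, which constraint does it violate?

Constraint (iv): s = -5, which is not ≥ 0. All other constraints are satisfied.

not feasible — violates (iv)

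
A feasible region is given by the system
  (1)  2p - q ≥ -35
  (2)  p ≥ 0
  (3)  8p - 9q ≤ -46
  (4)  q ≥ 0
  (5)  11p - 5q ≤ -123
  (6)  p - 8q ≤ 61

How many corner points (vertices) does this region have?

Pairwise boundary intersections that survive every other constraint:
  (0, 35)
  (52, 139)
  (0, 123/5)

3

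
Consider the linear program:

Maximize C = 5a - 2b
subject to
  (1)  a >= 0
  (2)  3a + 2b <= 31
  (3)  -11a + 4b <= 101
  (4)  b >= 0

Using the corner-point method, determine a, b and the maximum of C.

Feasible corners and C = 5a - 2b:
  (0, 31/2) → C = -31
  (0, 0) → C = 0
  (31/3, 0) → C = 155/3

The optimum lies where 3a + 2b = 31 and b = 0.
Solving simultaneously gives a = 31/3, b = 0.

a = 31/3, b = 0, maximum C = 155/3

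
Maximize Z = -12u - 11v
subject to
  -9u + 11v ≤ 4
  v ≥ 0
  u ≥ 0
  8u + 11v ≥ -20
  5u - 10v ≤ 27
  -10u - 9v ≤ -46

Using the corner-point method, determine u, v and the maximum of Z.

Feasible corners and Z = -12u - 11v:
  (470/191, 454/191) → Z = -10634/191
  (27/5, 0) → Z = -324/5
  (23/5, 0) → Z = -276/5
The feasible region is unbounded (it extends along (2, 1), (11, 9)), but Z strictly decreases along every unbounded feasible direction, so there is no improving ray and the maximum is attained at a vertex.

u = 23/5, v = 0, maximum Z = -276/5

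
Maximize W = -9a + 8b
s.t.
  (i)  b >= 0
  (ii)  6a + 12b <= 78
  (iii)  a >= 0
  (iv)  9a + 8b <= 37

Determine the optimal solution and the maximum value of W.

a = 0, b = 37/8, maximum W = 37

Vertices and W = -9a + 8b:
  (0, 0) → W = 0
  (37/9, 0) → W = -37
  (0, 37/8) → W = 37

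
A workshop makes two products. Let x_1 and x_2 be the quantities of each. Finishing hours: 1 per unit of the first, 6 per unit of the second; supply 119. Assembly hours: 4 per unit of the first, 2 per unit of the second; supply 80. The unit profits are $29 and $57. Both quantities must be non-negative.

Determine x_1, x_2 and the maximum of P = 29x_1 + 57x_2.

Feasible corners and P = 29x_1 + 57x_2:
  (0, 0) → P = 0
  (0, 119/6) → P = 2261/2
  (20, 0) → P = 580
  (11, 18) → P = 1345

The binding constraints are x_1 + 6x_2 = 119 and 4x_1 + 2x_2 = 80.
Solving simultaneously gives x_1 = 11, x_2 = 18.

x_1 = 11, x_2 = 18, maximum P = 1345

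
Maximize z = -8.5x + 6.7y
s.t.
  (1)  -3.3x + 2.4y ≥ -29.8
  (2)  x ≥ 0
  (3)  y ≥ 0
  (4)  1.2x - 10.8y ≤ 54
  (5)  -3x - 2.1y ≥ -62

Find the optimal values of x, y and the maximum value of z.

Corner points and z = -8.5x + 6.7y:
  (298/33, 0) → z = -2533/33
  (7046/471, 1280/157) → z = -34163/471
  (0, 0) → z = 0
  (0, 620/21) → z = 4154/21

At the optimal vertex, x = 0 and -3x - 2.1y = -62.
Solving simultaneously gives x = 0, y = 620/21.

x = 0, y = 620/21, maximum z = 4154/21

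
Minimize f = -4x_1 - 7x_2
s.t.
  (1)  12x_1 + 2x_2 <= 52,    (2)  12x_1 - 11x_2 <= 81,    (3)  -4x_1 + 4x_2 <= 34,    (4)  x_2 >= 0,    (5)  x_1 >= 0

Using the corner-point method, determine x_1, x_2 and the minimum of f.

Corner points and f = -4x_1 - 7x_2:
  (5/2, 11) → f = -87
  (13/3, 0) → f = -52/3
  (0, 17/2) → f = -119/2
  (0, 0) → f = 0

At the optimal vertex, 12x_1 + 2x_2 = 52 and -4x_1 + 4x_2 = 34.
Solving simultaneously gives x_1 = 5/2, x_2 = 11.

x_1 = 5/2, x_2 = 11, minimum f = -87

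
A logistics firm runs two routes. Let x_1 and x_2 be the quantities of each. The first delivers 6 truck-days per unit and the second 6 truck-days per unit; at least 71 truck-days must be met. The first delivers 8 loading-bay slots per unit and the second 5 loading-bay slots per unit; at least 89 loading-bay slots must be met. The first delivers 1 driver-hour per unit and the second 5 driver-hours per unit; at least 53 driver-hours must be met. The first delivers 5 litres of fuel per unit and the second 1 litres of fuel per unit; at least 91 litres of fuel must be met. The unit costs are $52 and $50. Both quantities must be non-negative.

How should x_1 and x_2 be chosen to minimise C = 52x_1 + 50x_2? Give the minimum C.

Extreme points and C = 52x_1 + 50x_2:
  (0, 91) → C = 4550
  (53, 0) → C = 2756
  (67/4, 29/4) → C = 2467/2
The feasible region is unbounded (it extends along (0, 1), (1, 0)), but C strictly increases along every unbounded feasible direction, so there is no improving ray and the minimum is attained at a vertex.

At the optimal vertex, x_1 + 5x_2 = 53 and 5x_1 + x_2 = 91.
Solving simultaneously gives x_1 = 67/4, x_2 = 29/4.

x_1 = 67/4, x_2 = 29/4, minimum C = 2467/2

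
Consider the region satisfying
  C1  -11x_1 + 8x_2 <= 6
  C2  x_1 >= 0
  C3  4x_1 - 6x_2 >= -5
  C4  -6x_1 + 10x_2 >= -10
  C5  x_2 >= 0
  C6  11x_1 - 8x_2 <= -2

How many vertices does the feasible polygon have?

Pairwise boundary intersections that survive every other constraint:
  (0, 3/4)
  (2/17, 31/34)
  (0, 1/4)
  (14/17, 47/34)

4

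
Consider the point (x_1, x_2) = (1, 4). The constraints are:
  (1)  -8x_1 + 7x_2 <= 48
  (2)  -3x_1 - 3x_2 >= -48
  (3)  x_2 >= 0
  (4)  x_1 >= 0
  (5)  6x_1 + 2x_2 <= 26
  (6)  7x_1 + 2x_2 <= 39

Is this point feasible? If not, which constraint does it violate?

feasible

(1): 20 ≤ 48 ✓
(2): -15 ≥ -48 ✓
(3): 4 ≥ 0 ✓
(4): 1 ≥ 0 ✓
(5): 14 ≤ 26 ✓
(6): 15 ≤ 39 ✓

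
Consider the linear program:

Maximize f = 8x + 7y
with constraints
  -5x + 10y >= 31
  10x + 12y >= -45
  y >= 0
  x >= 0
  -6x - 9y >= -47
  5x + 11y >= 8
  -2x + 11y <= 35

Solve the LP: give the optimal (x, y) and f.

x = 9/35, y = 113/35, maximum f = 863/35

Extreme points and f = 8x + 7y:
  (0, 31/10) → f = 217/10
  (9/35, 113/35) → f = 863/35
  (0, 35/11) → f = 245/11

The optimum lies where -5x + 10y = 31 and -2x + 11y = 35.
Solving simultaneously gives x = 9/35, y = 113/35.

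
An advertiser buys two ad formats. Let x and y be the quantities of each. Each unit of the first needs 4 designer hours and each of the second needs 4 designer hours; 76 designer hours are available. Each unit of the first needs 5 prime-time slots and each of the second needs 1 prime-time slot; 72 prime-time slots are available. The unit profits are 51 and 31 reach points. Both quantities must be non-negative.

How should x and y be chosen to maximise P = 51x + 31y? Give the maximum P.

x = 53/4, y = 23/4, maximum P = 854

Feasible corners and P = 51x + 31y:
  (0, 0) → P = 0
  (0, 19) → P = 589
  (72/5, 0) → P = 3672/5
  (53/4, 23/4) → P = 854

The optimum lies where 4x + 4y = 76 and 5x + y = 72.
Solving simultaneously gives x = 53/4, y = 23/4.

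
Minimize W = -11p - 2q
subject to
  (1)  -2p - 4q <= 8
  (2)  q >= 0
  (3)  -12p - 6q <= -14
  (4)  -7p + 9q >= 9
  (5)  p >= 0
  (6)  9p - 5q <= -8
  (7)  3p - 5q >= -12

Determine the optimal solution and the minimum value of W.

p = 2/3, q = 14/5, minimum W = -194/15

Extreme points and W = -11p - 2q:
  (0, 7/3) → W = -14/3
  (11/57, 37/19) → W = -343/57
  (0, 12/5) → W = -24/5
  (2/3, 14/5) → W = -194/15

At the optimal vertex, 9p - 5q = -8 and 3p - 5q = -12.
Solving simultaneously gives p = 2/3, q = 14/5.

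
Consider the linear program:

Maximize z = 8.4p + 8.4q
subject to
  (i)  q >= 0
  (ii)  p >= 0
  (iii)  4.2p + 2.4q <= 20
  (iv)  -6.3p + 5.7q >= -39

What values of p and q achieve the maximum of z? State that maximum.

p = 0, q = 25/3, maximum z = 70

The optimum lies where p = 0 and 4.2p + 2.4q = 20.
Solving simultaneously gives p = 0, q = 25/3.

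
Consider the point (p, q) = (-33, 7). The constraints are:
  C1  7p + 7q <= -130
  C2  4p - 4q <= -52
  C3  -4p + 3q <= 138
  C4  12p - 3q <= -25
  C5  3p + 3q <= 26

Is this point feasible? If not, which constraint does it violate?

not feasible — violates C3

Constraint C3: -4p + 3q = 153, which is not ≤ 138. All other constraints are satisfied.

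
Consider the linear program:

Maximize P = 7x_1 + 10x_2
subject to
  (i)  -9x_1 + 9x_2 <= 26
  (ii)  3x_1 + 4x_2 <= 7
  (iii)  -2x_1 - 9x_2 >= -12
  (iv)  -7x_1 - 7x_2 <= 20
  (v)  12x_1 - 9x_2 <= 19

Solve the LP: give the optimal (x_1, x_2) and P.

x_1 = 15/19, x_2 = 22/19, maximum P = 325/19

The binding constraints are 3x_1 + 4x_2 = 7 and -2x_1 - 9x_2 = -12.
Solving simultaneously gives x_1 = 15/19, x_2 = 22/19.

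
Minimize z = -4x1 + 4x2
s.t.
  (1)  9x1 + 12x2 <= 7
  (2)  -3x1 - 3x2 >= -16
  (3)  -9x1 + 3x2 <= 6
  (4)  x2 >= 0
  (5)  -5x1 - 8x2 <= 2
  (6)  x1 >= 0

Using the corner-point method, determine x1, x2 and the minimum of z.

Corner points and z = -4x1 + 4x2:
  (7/9, 0) → z = -28/9
  (0, 7/12) → z = 7/3
  (0, 0) → z = 0

x1 = 7/9, x2 = 0, minimum z = -28/9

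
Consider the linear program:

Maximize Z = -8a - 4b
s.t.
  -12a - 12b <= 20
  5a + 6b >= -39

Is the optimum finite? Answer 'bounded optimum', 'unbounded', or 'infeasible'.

From the feasible point (29, -92/3), moving in the direction (-12, 12) keeps every constraint satisfied while Z increases without bound.

unbounded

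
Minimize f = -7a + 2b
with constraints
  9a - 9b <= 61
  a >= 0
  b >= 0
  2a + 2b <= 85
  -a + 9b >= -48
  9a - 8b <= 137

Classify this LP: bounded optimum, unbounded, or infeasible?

Feasible corners and f = -7a + 2b:
  (61/9, 0) → f = -427/9
  (887/36, 643/36) → f = -547/4
  (0, 0) → f = 0
  (0, 85/2) → f = 85
The feasible region has finitely many vertices and no improving ray; the minimum is -547/4 at (887/36, 643/36).

bounded optimum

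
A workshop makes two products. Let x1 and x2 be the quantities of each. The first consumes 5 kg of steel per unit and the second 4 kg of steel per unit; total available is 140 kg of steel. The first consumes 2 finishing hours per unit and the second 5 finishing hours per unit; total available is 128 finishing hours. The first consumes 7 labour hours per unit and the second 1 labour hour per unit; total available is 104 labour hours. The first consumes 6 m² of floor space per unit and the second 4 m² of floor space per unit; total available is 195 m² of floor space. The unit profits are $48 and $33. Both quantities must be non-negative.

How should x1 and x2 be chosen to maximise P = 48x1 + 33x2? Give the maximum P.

x1 = 12, x2 = 20, maximum P = 1236

Vertices and P = 48x1 + 33x2:
  (0, 0) → P = 0
  (0, 128/5) → P = 4224/5
  (104/7, 0) → P = 4992/7
  (188/17, 360/17) → P = 20904/17
  (12, 20) → P = 1236

The binding constraints are 5x1 + 4x2 = 140 and 7x1 + x2 = 104.
Solving simultaneously gives x1 = 12, x2 = 20.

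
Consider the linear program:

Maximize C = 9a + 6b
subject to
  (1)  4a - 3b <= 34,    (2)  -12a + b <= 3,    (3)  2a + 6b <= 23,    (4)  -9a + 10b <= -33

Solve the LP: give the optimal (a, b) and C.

a = 91/10, b = 4/5, maximum C = 867/10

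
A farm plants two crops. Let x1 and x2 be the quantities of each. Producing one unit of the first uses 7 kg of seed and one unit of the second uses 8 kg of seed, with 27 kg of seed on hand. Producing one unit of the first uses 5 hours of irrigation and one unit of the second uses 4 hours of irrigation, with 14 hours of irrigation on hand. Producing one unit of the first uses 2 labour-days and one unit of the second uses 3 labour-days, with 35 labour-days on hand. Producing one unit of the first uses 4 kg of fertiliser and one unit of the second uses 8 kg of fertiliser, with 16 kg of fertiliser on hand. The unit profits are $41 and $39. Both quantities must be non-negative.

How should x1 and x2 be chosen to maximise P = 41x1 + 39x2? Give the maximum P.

Corner points and P = 41x1 + 39x2:
  (0, 0) → P = 0
  (0, 2) → P = 78
  (14/5, 0) → P = 574/5
  (2, 1) → P = 121

x1 = 2, x2 = 1, maximum P = 121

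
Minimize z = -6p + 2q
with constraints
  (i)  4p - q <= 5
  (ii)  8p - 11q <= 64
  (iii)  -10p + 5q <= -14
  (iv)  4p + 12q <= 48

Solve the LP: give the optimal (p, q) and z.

p = -1/4, q = -6, minimum z = -21/2

Extreme points and z = -6p + 2q:
  (-1/4, -6) → z = -21/2
  (11/10, -3/5) → z = -39/5
  (-83/35, -264/35) → z = -6/7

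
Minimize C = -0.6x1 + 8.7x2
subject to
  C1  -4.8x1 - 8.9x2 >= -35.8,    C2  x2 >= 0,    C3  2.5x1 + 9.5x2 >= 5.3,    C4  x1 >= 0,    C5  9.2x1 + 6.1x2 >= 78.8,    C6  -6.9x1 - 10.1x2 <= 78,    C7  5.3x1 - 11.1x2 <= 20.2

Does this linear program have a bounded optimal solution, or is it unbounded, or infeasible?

The boundaries -4.8x1 - 8.9x2 = -35.8 and x1 = 0 meet at (0, 358/89), but that point violates 9.2x1 + 6.1x2 ≥ 78.8. Every candidate vertex is excluded by some other constraint, so the feasible region is empty.

infeasible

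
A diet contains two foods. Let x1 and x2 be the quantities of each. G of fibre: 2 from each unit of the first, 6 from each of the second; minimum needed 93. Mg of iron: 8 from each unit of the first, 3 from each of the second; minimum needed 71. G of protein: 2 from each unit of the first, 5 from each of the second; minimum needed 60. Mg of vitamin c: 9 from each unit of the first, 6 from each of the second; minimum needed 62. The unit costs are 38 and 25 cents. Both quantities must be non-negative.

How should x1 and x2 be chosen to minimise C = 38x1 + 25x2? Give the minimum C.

x1 = 7/2, x2 = 43/3, minimum C = 1474/3

Feasible corners and C = 38x1 + 25x2:
  (0, 71/3) → C = 1775/3
  (93/2, 0) → C = 1767
  (7/2, 43/3) → C = 1474/3
The feasible region is unbounded (it extends along (0, 1), (1, 0)), but C strictly increases along every unbounded feasible direction, so there is no improving ray and the minimum is attained at a vertex.

The optimum lies where 2x1 + 6x2 = 93 and 8x1 + 3x2 = 71.
Solving simultaneously gives x1 = 7/2, x2 = 43/3.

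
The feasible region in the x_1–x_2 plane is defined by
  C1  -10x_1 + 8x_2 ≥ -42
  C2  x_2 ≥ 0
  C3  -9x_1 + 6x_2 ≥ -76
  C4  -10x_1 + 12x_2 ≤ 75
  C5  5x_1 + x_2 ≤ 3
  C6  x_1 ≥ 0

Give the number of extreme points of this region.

Pairwise boundary intersections that survive every other constraint:
  (3/5, 0)
  (0, 0)
  (0, 3)

3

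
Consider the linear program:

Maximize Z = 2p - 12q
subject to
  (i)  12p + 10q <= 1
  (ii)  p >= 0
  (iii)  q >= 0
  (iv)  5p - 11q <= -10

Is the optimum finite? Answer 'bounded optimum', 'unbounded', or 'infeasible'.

The boundaries 12p + 10q = 1 and p = 0 meet at (0, 1/10), but that point violates 5p - 11q ≤ -10. Every candidate vertex is excluded by some other constraint, so the feasible region is empty.

infeasible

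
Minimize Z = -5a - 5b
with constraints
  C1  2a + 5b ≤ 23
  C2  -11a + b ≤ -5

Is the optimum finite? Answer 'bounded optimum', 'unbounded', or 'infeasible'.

From the feasible point (16/19, 81/19), moving in the direction (5, -2) keeps every constraint satisfied while Z decreases without bound.

unbounded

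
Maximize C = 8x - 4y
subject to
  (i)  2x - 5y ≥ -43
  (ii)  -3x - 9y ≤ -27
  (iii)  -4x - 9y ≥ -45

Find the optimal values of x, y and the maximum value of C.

The binding constraints are -3x - 9y = -27 and -4x - 9y = -45.
Solving simultaneously gives x = 18, y = -3.

x = 18, y = -3, maximum C = 156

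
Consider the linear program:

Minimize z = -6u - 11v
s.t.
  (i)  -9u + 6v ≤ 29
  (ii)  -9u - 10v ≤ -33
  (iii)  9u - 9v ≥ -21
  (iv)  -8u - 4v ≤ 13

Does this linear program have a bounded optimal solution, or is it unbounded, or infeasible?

From the feasible point (29/57, 54/19), moving in the direction (9, 9) keeps every constraint satisfied while z decreases without bound.

unbounded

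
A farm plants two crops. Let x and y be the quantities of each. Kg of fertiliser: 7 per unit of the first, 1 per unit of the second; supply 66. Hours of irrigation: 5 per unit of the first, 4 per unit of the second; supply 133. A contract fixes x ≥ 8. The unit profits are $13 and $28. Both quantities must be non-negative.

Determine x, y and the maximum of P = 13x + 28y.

x = 8, y = 10, maximum P = 384

Vertices and P = 13x + 28y:
  (66/7, 0) → P = 858/7
  (8, 0) → P = 104
  (8, 10) → P = 384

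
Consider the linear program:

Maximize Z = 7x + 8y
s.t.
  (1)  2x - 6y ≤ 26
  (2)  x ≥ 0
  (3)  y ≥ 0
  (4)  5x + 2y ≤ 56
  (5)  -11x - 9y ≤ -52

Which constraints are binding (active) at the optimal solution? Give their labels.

(2) and (4)

Vertices and Z = 7x + 8y:
  (0, 28) → Z = 224
  (0, 52/9) → Z = 416/9
  (56/5, 0) → Z = 392/5
  (52/11, 0) → Z = 364/11

The maximum is at (0, 28). Substituting into each constraint, equality holds for (2) and (4); the remaining constraints have slack.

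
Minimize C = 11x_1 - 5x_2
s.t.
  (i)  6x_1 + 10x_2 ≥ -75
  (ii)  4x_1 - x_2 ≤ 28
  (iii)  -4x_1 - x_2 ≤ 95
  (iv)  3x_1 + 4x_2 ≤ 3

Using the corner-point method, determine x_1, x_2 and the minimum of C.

x_1 = -383/13, x_2 = 297/13, minimum C = -5698/13

Vertices and C = 11x_1 - 5x_2:
  (205/46, -234/23) → C = 4595/46
  (-875/34, 135/17) → C = -10975/34
  (115/19, -72/19) → C = 1625/19
  (-383/13, 297/13) → C = -5698/13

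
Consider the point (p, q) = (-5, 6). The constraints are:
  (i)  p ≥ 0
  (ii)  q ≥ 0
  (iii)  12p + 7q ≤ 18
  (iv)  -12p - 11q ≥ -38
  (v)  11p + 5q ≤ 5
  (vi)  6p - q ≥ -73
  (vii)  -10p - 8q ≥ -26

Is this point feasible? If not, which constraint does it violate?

Constraint (i): p = -5, which is not ≥ 0. All other constraints are satisfied.

not feasible — violates (i)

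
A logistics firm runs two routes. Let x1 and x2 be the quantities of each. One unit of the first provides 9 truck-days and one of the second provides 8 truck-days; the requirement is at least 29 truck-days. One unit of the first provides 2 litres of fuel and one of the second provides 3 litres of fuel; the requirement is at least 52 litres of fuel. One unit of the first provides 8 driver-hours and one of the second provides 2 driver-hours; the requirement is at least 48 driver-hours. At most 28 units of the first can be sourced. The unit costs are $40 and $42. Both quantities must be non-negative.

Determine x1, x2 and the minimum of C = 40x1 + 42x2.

x1 = 2, x2 = 16, minimum C = 752

Vertices and C = 40x1 + 42x2:
  (0, 24) → C = 1008
  (26, 0) → C = 1040
  (28, 0) → C = 1120
  (2, 16) → C = 752
The feasible region is unbounded (it extends along (0, 1)), but C strictly increases along every unbounded feasible direction, so there is no improving ray and the minimum is attained at a vertex.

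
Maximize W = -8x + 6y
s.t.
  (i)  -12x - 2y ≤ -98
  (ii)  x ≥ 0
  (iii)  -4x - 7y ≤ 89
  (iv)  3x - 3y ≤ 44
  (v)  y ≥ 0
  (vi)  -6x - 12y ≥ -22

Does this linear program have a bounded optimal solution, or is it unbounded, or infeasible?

The boundaries -12x - 2y = -98 and x = 0 meet at (0, 49), but that point violates -6x - 12y ≥ -22. Every candidate vertex is excluded by some other constraint, so the feasible region is empty.

infeasible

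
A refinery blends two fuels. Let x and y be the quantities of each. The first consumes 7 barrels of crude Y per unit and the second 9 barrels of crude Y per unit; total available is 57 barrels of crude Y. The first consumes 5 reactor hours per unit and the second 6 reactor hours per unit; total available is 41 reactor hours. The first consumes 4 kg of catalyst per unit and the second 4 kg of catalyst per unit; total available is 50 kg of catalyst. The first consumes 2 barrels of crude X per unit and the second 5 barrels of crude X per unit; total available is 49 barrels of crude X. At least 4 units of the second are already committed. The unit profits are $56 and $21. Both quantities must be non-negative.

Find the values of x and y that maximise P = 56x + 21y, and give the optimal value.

Extreme points and P = 56x + 21y:
  (0, 19/3) → P = 133
  (0, 4) → P = 84
  (3, 4) → P = 252

x = 3, y = 4, maximum P = 252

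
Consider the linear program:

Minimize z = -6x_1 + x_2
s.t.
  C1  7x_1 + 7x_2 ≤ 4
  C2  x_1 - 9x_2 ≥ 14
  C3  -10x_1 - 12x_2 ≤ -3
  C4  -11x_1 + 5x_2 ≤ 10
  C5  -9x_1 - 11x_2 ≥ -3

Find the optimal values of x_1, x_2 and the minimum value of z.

Extreme points and z = -6x_1 + x_2:
  (67/35, -47/35) → z = -449/35
  (27/14, -19/14) → z = -181/14
  (65/34, -137/102) → z = -1307/102

At the optimal vertex, 7x_1 + 7x_2 = 4 and -10x_1 - 12x_2 = -3.
Solving simultaneously gives x_1 = 27/14, x_2 = -19/14.

x_1 = 27/14, x_2 = -19/14, minimum z = -181/14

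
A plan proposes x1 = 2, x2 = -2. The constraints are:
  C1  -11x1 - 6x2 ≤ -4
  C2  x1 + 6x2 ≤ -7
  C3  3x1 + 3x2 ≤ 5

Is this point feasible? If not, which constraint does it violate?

C1: -10 ≤ -4 ✓
C2: -10 ≤ -7 ✓
C3: 0 ≤ 5 ✓

feasible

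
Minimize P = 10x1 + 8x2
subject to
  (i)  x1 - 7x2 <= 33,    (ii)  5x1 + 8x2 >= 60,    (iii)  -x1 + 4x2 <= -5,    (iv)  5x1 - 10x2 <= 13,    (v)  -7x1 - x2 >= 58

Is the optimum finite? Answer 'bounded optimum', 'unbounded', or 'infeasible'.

The boundaries x1 - 7x2 = 33 and -x1 + 4x2 = -5 meet at (-97/3, -28/3), but that point violates 5x1 + 8x2 ≥ 60. Every candidate vertex is excluded by some other constraint, so the feasible region is empty.

infeasible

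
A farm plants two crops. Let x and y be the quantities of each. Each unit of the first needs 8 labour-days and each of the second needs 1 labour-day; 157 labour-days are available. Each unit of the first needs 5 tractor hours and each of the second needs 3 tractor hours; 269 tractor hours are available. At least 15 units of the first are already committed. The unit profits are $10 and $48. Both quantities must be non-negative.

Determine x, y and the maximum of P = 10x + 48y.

x = 15, y = 37, maximum P = 1926

Extreme points and P = 10x + 48y:
  (157/8, 0) → P = 785/4
  (15, 0) → P = 150
  (15, 37) → P = 1926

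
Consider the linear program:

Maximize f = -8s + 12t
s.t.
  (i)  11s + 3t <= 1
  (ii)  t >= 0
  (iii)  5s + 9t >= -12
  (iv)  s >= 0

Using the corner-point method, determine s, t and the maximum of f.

Vertices and f = -8s + 12t:
  (1/11, 0) → f = -8/11
  (0, 1/3) → f = 4
  (0, 0) → f = 0

The optimum lies where 11s + 3t = 1 and s = 0.
Solving simultaneously gives s = 0, t = 1/3.

s = 0, t = 1/3, maximum f = 4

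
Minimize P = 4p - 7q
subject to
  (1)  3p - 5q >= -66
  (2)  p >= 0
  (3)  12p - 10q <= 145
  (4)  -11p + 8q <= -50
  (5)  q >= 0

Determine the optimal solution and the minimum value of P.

Corner points and P = 4p - 7q:
  (277/6, 409/10) → P = -3049/30
  (778/31, 876/31) → P = -3020/31
  (145/12, 0) → P = 145/3
  (50/11, 0) → P = 200/11

The optimum lies where 3p - 5q = -66 and 12p - 10q = 145.
Solving simultaneously gives p = 277/6, q = 409/10.

p = 277/6, q = 409/10, minimum P = -3049/30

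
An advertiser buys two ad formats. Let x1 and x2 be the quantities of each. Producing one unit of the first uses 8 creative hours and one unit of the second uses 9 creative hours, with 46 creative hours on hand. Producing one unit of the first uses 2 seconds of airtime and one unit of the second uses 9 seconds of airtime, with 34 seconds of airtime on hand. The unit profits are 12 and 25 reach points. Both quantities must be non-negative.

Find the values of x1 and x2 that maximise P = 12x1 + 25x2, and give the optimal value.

Corner points and P = 12x1 + 25x2:
  (0, 0) → P = 0
  (0, 34/9) → P = 850/9
  (23/4, 0) → P = 69
  (2, 10/3) → P = 322/3

At the optimal vertex, 8x1 + 9x2 = 46 and 2x1 + 9x2 = 34.
Solving simultaneously gives x1 = 2, x2 = 10/3.

x1 = 2, x2 = 10/3, maximum P = 322/3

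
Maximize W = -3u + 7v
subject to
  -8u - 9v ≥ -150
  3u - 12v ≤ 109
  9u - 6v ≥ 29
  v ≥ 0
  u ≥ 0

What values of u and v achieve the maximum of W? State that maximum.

u = 9, v = 26/3, maximum W = 101/3

Vertices and W = -3u + 7v:
  (9, 26/3) → W = 101/3
  (75/4, 0) → W = -225/4
  (29/9, 0) → W = -29/3

The binding constraints are -8u - 9v = -150 and 9u - 6v = 29.
Solving simultaneously gives u = 9, v = 26/3.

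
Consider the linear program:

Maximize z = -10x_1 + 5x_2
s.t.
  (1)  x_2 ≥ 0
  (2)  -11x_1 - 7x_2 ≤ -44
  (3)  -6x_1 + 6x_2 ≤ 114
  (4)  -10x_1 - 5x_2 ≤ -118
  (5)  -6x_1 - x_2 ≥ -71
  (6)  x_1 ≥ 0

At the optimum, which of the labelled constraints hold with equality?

Extreme points and z = -10x_1 + 5x_2:
  (59/5, 0) → z = -118
  (71/6, 0) → z = -355/3
  (23/15, 308/15) → z = 262/3
  (52/7, 185/7) → z = 405/7

The maximum is at (23/15, 308/15). Substituting into each constraint, equality holds for (3) and (4); the remaining constraints have slack.

(3) and (4)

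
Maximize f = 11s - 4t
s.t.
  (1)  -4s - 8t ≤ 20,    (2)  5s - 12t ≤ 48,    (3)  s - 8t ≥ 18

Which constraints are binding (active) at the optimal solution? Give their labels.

(2) and (3)

Feasible corners and f = 11s - 4t:
  (18/11, -73/22) → f = 344/11
  (-2/5, -23/10) → f = 24/5
  (6, -3/2) → f = 72

The maximum is at (6, -3/2). Substituting into each constraint, equality holds for (2) and (3); the remaining constraints have slack.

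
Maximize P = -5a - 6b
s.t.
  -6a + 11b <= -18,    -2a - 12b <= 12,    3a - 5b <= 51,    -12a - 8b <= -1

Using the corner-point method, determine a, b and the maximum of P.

Vertices and P = -5a - 6b:
  (42/47, -54/47) → P = 114/47
  (157, 84) → P = -1289
  (12, -3) → P = -42

a = 42/47, b = -54/47, maximum P = 114/47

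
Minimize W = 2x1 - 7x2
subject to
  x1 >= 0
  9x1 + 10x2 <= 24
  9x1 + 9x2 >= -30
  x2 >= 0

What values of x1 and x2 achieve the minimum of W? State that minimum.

x1 = 0, x2 = 12/5, minimum W = -84/5

At the optimal vertex, x1 = 0 and 9x1 + 10x2 = 24.
Solving simultaneously gives x1 = 0, x2 = 12/5.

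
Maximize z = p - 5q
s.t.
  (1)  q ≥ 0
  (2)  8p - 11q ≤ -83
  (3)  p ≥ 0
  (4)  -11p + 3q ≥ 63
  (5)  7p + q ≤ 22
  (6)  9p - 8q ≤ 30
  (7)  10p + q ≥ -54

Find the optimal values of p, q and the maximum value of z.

Extreme points and z = p - 5q:
  (0, 21) → z = -105
  (0, 22) → z = -110
  (3/32, 683/32) → z = -853/8

At the optimal vertex, p = 0 and -11p + 3q = 63.
Solving simultaneously gives p = 0, q = 21.

p = 0, q = 21, maximum z = -105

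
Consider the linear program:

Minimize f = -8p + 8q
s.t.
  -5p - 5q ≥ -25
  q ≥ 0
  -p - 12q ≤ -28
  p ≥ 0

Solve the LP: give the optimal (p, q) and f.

Extreme points and f = -8p + 8q:
  (32/11, 23/11) → f = -72/11
  (0, 5) → f = 40
  (0, 7/3) → f = 56/3

p = 32/11, q = 23/11, minimum f = -72/11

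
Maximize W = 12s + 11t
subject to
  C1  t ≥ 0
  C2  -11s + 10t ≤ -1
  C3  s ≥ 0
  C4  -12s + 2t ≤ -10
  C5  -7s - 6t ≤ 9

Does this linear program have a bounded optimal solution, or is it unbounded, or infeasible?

From the feasible point (5/6, 0), moving in the direction (10, 11) keeps every constraint satisfied while W increases without bound.

unbounded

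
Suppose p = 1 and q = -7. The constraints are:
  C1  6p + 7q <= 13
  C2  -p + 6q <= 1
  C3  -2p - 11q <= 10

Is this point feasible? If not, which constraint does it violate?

not feasible — violates C3

Constraint C3: -2p - 11q = 75, which is not ≤ 10. All other constraints are satisfied.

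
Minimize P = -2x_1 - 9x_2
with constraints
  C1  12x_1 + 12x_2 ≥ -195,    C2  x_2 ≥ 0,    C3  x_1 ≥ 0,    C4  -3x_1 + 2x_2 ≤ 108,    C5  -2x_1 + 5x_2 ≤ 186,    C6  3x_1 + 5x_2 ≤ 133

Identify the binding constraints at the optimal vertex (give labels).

C3 and C6

Vertices and P = -2x_1 - 9x_2:
  (0, 0) → P = 0
  (133/3, 0) → P = -266/3
  (0, 133/5) → P = -1197/5

The minimum is at (0, 133/5). Substituting into each constraint, equality holds for C3 and C6; the remaining constraints have slack.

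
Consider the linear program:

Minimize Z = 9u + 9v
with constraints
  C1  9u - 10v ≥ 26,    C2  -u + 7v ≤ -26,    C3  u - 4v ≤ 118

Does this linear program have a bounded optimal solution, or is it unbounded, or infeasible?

bounded optimum

Vertices and Z = 9u + 9v:
  (-78/53, -208/53) → Z = -2574/53
  (-538/13, -518/13) → Z = -9504/13
  (722/3, 92/3) → Z = 2442
The feasible region has finitely many vertices and no improving ray; the minimum is -9504/13 at (-538/13, -518/13).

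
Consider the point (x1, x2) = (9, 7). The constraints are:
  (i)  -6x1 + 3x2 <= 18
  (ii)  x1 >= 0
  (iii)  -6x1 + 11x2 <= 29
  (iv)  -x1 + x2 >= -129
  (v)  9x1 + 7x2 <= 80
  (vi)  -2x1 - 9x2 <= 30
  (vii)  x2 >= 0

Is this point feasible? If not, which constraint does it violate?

Constraint (v): 9x1 + 7x2 = 130, which is not ≤ 80. All other constraints are satisfied.

not feasible — violates (v)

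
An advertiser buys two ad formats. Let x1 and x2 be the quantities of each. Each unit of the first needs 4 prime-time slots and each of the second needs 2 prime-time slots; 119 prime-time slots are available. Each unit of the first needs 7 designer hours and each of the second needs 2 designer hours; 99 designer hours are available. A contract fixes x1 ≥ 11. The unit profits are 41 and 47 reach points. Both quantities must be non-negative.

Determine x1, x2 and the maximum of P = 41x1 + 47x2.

x1 = 11, x2 = 11, maximum P = 968

Feasible corners and P = 41x1 + 47x2:
  (99/7, 0) → P = 4059/7
  (11, 0) → P = 451
  (11, 11) → P = 968

The binding constraints are 7x1 + 2x2 = 99 and x1 = 11.
Solving simultaneously gives x1 = 11, x2 = 11.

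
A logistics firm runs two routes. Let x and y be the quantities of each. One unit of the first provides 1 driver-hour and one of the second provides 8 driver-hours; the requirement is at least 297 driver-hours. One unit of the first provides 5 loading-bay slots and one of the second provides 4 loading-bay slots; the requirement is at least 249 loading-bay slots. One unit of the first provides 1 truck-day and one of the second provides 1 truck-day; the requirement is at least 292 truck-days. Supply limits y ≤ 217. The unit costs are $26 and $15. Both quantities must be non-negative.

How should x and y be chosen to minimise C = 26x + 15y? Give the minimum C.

x = 75, y = 217, minimum C = 5205

Vertices and C = 26x + 15y:
  (297, 0) → C = 7722
  (2039/7, 5/7) → C = 53089/7
  (75, 217) → C = 5205
The feasible region is unbounded (it extends along (1, 0)), but C strictly increases along every unbounded feasible direction, so there is no improving ray and the minimum is attained at a vertex.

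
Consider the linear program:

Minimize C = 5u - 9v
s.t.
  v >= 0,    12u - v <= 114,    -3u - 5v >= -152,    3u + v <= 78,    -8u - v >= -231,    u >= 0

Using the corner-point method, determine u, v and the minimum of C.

u = 0, v = 152/5, minimum C = -1368/5

Corner points and C = 5u - 9v:
  (19/2, 0) → C = 95/2
  (0, 0) → C = 0
  (722/63, 494/21) → C = -9728/63
  (0, 152/5) → C = -1368/5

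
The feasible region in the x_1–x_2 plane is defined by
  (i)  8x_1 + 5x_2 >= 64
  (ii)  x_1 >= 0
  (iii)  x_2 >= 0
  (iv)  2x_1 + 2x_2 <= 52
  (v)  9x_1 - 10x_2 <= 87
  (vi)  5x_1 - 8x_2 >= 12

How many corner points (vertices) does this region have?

5

Intersecting each pair of boundary lines and keeping only the points that satisfy every inequality leaves:
  (8, 0)
  (572/89, 224/89)
  (29/3, 0)
  (347/19, 147/19)
  (220/13, 118/13)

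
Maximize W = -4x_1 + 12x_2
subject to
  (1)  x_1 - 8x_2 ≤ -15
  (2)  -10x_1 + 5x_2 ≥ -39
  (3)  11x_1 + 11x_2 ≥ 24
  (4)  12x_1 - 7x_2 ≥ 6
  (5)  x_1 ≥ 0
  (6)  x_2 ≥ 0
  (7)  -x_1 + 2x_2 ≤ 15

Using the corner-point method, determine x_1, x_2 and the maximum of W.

Vertices and W = -4x_1 + 12x_2:
  (129/25, 63/25) → W = 48/5
  (153/89, 186/89) → W = 1620/89
  (51/5, 63/5) → W = 552/5
  (117/17, 186/17) → W = 1764/17

x_1 = 51/5, x_2 = 63/5, maximum W = 552/5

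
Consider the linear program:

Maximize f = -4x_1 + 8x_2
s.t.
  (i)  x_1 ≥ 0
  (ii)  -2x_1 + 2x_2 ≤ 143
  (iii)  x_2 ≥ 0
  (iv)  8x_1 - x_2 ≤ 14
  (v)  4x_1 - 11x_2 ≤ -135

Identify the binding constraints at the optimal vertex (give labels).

(ii) and (iv)

Corner points and f = -4x_1 + 8x_2:
  (0, 143/2) → f = 572
  (0, 135/11) → f = 1080/11
  (171/14, 586/7) → f = 4346/7
  (289/84, 284/21) → f = 661/7

The maximum is at (171/14, 586/7). Substituting into each constraint, equality holds for (ii) and (iv); the remaining constraints have slack.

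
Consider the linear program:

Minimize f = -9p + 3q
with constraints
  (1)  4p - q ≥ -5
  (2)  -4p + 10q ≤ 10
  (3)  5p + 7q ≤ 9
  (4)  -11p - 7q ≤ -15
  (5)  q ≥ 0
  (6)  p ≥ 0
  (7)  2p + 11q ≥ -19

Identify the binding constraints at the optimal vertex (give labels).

Vertices and f = -9p + 3q:
  (1, 4/7) → f = -51/7
  (9/5, 0) → f = -81/5
  (15/11, 0) → f = -135/11

The minimum is at (9/5, 0). Substituting into each constraint, equality holds for (3) and (5); the remaining constraints have slack.

(3) and (5)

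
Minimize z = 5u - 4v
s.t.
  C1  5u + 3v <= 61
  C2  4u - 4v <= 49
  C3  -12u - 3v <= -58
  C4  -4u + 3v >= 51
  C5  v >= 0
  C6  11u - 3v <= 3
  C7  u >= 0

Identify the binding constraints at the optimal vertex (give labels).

Extreme points and z = 5u - 4v:
  (10/9, 499/27) → z = -1846/27
  (0, 61/3) → z = -244/3
  (7/16, 211/12) → z = -3271/48
  (0, 58/3) → z = -232/3

The minimum is at (0, 61/3). Substituting into each constraint, equality holds for C1 and C7; the remaining constraints have slack.

C1 and C7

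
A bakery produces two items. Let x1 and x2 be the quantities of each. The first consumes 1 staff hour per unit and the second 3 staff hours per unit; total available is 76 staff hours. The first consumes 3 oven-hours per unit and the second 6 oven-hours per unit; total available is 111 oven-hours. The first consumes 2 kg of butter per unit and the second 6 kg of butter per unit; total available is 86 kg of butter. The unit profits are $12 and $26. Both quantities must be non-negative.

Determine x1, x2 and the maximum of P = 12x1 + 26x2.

At the optimal vertex, 3x1 + 6x2 = 111 and 2x1 + 6x2 = 86.
Solving simultaneously gives x1 = 25, x2 = 6.

x1 = 25, x2 = 6, maximum P = 456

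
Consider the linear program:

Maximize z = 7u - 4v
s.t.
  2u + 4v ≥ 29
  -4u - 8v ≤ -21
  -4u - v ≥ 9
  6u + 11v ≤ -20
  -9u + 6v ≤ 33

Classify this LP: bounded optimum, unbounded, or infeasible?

The boundaries 2u + 4v = 29 and 6u + 11v = -20 meet at (-399/2, 107), but that point violates -9u + 6v ≤ 33. Every candidate vertex is excluded by some other constraint, so the feasible region is empty.

infeasible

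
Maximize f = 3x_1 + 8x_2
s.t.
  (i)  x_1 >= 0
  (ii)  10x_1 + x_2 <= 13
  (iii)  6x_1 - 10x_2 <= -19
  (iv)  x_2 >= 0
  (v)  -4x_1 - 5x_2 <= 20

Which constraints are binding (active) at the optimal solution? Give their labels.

Extreme points and f = 3x_1 + 8x_2:
  (0, 13) → f = 104
  (0, 19/10) → f = 76/5
  (111/106, 134/53) → f = 2477/106

The maximum is at (0, 13). Substituting into each constraint, equality holds for (i) and (ii); the remaining constraints have slack.

(i) and (ii)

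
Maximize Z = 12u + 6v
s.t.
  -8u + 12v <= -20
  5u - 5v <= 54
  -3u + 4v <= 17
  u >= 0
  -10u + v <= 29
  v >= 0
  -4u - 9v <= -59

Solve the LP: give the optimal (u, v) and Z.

Vertices and Z = 12u + 6v:
  (137/5, 83/5) → Z = 2142/5
  (37/5, 49/15) → Z = 542/5
  (781/65, 79/65) → Z = 9846/65

u = 137/5, v = 83/5, maximum Z = 2142/5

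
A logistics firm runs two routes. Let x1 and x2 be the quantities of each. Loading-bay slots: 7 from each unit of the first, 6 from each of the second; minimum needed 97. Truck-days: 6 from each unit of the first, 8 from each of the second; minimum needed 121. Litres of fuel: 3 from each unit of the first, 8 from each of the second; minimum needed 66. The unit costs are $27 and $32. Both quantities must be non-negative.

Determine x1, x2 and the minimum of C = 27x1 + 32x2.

x1 = 5/2, x2 = 53/4, minimum C = 983/2

Corner points and C = 27x1 + 32x2:
  (0, 97/6) → C = 1552/3
  (22, 0) → C = 594
  (5/2, 53/4) → C = 983/2
  (55/3, 11/8) → C = 539
The feasible region is unbounded (it extends along (0, 1), (1, 0)), but C strictly increases along every unbounded feasible direction, so there is no improving ray and the minimum is attained at a vertex.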